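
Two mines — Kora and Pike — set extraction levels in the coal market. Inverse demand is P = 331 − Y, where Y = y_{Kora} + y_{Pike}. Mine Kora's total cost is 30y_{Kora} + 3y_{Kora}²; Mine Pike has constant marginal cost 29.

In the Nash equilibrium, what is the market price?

170

Mine Kora's profit: π = y_{Kora}(331 − (y_{Kora} + y_{Pike})) − 30y_{Kora} − 3y_{Kora}².
∂π/∂y_{Kora} = 301 − 8y_{Kora} − y_{Pike} = 0, so y_{Kora} = 37.625 − 0.125y_{Pike}.
For Pike: ∂π/∂y_{Pike} = 302 − 2y_{Pike} − y_{Kora} = 0 ⇒ y_{Pike} = 151 − 0.5y_{Kora}.
Substituting the second reaction function into the first: y_{Kora} = 37.625 − 0.125(151 − 0.5y_{Kora}), which gives 0.9375y_{Kora} = 18.75 ⇒ y_{Kora} = 20.
Then y_{Pike} = 151 − 0.5·20 = 141.
Equilibrium price: P = 331 − 161 = 170.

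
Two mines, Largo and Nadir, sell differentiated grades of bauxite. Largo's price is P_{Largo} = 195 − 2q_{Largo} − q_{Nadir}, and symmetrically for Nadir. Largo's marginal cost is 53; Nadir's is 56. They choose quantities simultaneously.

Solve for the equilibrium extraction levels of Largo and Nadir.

28.6, 27.6

Mine Largo's profit: π = q_{Largo}(195 − 2q_{Largo} − q_{Nadir}) − 53q_{Largo}.
∂π/∂q_{Largo} = 142 − 4q_{Largo} − q_{Nadir} = 0 ⇒ q_{Largo} = 35.5 − 0.25q_{Nadir}.
Similarly q_{Nadir} = 34.75 − 0.25q_{Largo}.
Substituting the second reaction function into the first: q_{Largo} = 35.5 − 0.25(34.75 − 0.25q_{Largo}), which gives 0.9375q_{Largo} = 26.8125 ⇒ q_{Largo} = 28.6.
Then q_{Nadir} = 34.75 − 0.25·28.6 = 27.6.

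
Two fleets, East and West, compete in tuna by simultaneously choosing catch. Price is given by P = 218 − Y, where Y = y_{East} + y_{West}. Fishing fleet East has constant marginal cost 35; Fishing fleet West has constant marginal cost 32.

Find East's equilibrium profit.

3600

Fishing fleet East's profit: π = y_{East}(218 − (y_{East} + y_{West})) − 35y_{East}.
∂π/∂y_{East} = 183 − 2y_{East} − y_{West} = 0, so y_{East} = 91.5 − 0.5y_{West}.
By the same steps for West: y_{West} = 93 − 0.5y_{East}.
Substituting the second reaction function into the first: y_{East} = 91.5 − 0.5(93 − 0.5y_{East}), which gives 0.75y_{East} = 45 ⇒ y_{East} = 60.
Then y_{West} = 93 − 0.5·60 = 63.
Price P = 218 − 123 = 95.
East's profit: (95 − 35)·60 = 3600.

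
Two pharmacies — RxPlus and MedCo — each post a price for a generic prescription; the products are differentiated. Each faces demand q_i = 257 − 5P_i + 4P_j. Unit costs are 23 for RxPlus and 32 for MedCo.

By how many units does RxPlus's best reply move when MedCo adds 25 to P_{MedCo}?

10

RxPlus's profit: π = (P_{RxPlus} − 23)(257 − 5P_{RxPlus} + 4P_{MedCo}).
∂π/∂P_{RxPlus} = 372 − 10P_{RxPlus} + 4P_{MedCo} = 0 ⇒ P_{RxPlus} = 37.2 + 0.4P_{MedCo}.
The reaction-function slope is 0.4, so a 25-unit rise in P_{MedCo} moves P_{RxPlus} by 0.4 × 25 = 10. RxPlus's best response rises — the actions are strategic complements.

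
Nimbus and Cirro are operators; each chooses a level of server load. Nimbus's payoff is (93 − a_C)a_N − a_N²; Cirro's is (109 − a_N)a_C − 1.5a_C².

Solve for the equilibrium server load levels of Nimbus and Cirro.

Expanding Nimbus's payoff: 93a_N − a_Ca_N − a_N².
∂π/∂a_N = 93 − a_C − 2a_N = 0, so a_N = 46.5 − 0.5a_C.
Likewise for Cirro: a_C = 109/3 − (1/3)a_N.
Substituting the second reaction function into the first: a_N = 46.5 − 0.5(109/3 − (1/3)a_N), which gives (5/6)a_N = 85/3 ⇒ a_N = 34.
Then a_C = 109/3 − (1/3)·34 = 25.

34, 25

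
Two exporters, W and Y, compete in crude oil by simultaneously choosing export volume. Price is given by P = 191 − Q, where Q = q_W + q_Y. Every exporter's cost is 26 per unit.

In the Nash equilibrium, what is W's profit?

Exporter W's profit: π = q_W(191 − (q_W + q_Y)) − 26q_W.
∂π/∂q_W = 165 − 2q_W − q_Y = 0, so q_W = 82.5 − 0.5q_Y.
Setting q_W = q_Y in the reaction function: q_W = 82.5 − 0.5q_W, so q_W = 82.5 / 1.5 = 55.
Price P = 191 − 110 = 81.
W's profit: (81 − 26)·55 = 3025.

3025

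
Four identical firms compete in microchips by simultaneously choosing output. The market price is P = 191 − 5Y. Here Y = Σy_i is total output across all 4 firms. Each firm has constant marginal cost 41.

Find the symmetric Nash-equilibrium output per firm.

A representative firm's profit is π_i = y_i(191 − 5Y) − 41y_i, with Y = y_i + Σ_{j≠i} y_j.
First-order condition: 150 − 10y_i − 5Σ_{j≠i} y_j = 0.
Imposing symmetry (y_j = y for all j) turns Σ_{j≠i} y_j into 3y, so 150 = 25y and y = 6.

6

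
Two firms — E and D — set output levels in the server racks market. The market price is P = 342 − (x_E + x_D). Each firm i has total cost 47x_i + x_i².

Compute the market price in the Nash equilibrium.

Firm E's profit: π = x_E(342 − (x_E + x_D)) − 47x_E − x_E².
∂π/∂x_E = 295 − 4x_E − x_D = 0, so x_E = 73.75 − 0.25x_D.
Setting x_E = x_D in the reaction function: x_E = 73.75 − 0.25x_E, so x_E = 73.75 / 1.25 = 59.
Equilibrium price: P = 342 − 118 = 224.

224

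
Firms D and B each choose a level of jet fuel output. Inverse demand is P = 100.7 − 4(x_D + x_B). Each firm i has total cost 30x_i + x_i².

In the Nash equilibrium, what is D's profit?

127.5125

Firm D's profit: π = x_D(100.7 − 4(x_D + x_B)) − 30x_D − x_D².
∂π/∂x_D = 70.7 − 10x_D − 4x_B = 0, so x_D = 7.07 − 0.4x_B.
The game is symmetric, so in equilibrium x_B = x_D: the reaction function gives 1.4x_D = 7.07, hence x_D = 5.05.
Price P = 100.7 − 4·10.1 = 60.3.
D's profit: (60.3 − 30)·5.05 − (5.05)² = 127.5125.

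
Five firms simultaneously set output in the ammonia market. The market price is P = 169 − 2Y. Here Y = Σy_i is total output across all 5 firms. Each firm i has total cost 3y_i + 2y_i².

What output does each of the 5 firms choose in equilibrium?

10.375

A representative firm's profit is π_i = y_i(169 − 2Y) − 3y_i − 2y_i², with Y = y_i + Σ_{j≠i} y_j.
First-order condition: 166 − 8y_i − 2Σ_{j≠i} y_j = 0.
With identical firms, set every y_j = y: then 166 − 8y − 8y = 0, i.e. y = 166/16 = 10.375.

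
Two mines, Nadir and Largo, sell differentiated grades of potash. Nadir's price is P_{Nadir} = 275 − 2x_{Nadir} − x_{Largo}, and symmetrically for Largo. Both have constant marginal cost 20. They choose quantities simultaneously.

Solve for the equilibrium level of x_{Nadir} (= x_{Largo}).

Mine Nadir's profit: π = x_{Nadir}(275 − 2x_{Nadir} − x_{Largo}) − 20x_{Nadir}.
∂π/∂x_{Nadir} = 255 − 4x_{Nadir} − x_{Largo} = 0 ⇒ x_{Nadir} = 63.75 − 0.25x_{Largo}.
Setting x_{Nadir} = x_{Largo} in the reaction function: x_{Nadir} = 63.75 − 0.25x_{Nadir}, so x_{Nadir} = 63.75 / 1.25 = 51.

51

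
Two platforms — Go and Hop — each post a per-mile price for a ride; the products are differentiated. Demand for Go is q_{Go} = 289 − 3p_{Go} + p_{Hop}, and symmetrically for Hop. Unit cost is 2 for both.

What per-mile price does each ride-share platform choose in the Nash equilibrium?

59

Go's profit: π = (p_{Go} − 2)(289 − 3p_{Go} + p_{Hop}).
∂π/∂p_{Go} = 295 − 6p_{Go} + p_{Hop} = 0 ⇒ p_{Go} = 295/6 + (1/6)p_{Hop}.
The game is symmetric, so in equilibrium p_{Hop} = p_{Go}: the reaction function gives (5/6)p_{Go} = 295/6, hence p_{Go} = 59.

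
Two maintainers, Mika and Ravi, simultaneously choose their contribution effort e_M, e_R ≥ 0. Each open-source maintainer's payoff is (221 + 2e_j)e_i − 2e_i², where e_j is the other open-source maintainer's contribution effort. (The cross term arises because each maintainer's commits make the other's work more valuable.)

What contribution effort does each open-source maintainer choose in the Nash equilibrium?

110.5

Mika's payoff is (221 + 2e_R)e_M − 2e_M².
∂π/∂e_M = 221 + 2e_R − 4e_M = 0, so e_M = 55.25 + 0.5e_R.
Setting e_M = e_R in the reaction function: e_M = 55.25 + 0.5e_M, so e_M = 55.25 / 0.5 = 110.5.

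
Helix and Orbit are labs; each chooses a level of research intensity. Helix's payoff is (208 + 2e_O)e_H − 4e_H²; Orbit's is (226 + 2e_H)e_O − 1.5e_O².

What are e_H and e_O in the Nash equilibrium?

53.8, 111.2

Expanding Helix's payoff: 208e_H + 2e_Oe_H − 4e_H².
∂π/∂e_H = 208 + 2e_O − 8e_H = 0, so e_H = 26 + 0.25e_O.
Likewise for Orbit: e_O = 226/3 + (2/3)e_H.
Solving the two reaction functions simultaneously: (1 − (0.25)(2/3))e_H = 26 + 0.25·(226/3), so (5/6)e_H = 269/6 and e_H = 53.8.
Then e_O = 226/3 + (2/3)·53.8 = 111.2.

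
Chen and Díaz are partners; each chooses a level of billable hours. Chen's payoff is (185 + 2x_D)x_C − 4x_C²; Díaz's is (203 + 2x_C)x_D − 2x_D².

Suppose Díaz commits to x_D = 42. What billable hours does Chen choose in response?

Expanding Chen's payoff: 185x_C + 2x_Dx_C − 4x_C².
∂π/∂x_C = 185 + 2x_D − 8x_C = 0, so x_C = 23.125 + 0.25x_D.
At x_D = 42: x_C = 23.125 + 0.25·42 = 33.625.

33.625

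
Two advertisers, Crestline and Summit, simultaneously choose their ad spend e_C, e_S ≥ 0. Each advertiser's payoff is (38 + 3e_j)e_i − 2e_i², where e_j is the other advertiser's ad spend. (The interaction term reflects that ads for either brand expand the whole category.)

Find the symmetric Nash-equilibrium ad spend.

Crestline's payoff is (38 + 3e_S)e_C − 2e_C².
∂π/∂e_C = 38 + 3e_S − 4e_C = 0, so e_C = 9.5 + 0.75e_S.
Setting e_C = e_S in the reaction function: e_C = 9.5 + 0.75e_C, so e_C = 9.5 / 0.25 = 38.

38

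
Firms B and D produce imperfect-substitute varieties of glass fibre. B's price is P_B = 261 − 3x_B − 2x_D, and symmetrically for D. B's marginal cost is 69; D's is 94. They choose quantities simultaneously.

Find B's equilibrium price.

Firm B's profit: π = x_B(261 − 3x_B − 2x_D) − 69x_B.
∂π/∂x_B = 192 − 6x_B − 2x_D = 0 ⇒ x_B = 32 − (1/3)x_D.
Similarly x_D = 167/6 − (1/3)x_B.
Substituting the second reaction function into the first: x_B = 32 − (1/3)(167/6 − (1/3)x_B), which gives (8/9)x_B = 409/18 ⇒ x_B = 25.5625.
Then x_D = 167/6 − (1/3)·25.5625 = 19.3125.
P_B = 261 − 3·25.5625 − 2·19.3125 = 145.6875.

145.6875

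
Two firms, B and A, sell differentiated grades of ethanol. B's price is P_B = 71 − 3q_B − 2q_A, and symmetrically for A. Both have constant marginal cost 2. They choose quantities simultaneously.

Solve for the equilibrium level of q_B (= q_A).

8.625

Firm B's profit: π = q_B(71 − 3q_B − 2q_A) − 2q_B.
∂π/∂q_B = 69 − 6q_B − 2q_A = 0 ⇒ q_B = 11.5 − (1/3)q_A.
Setting q_B = q_A in the reaction function: q_B = 11.5 − (1/3)q_B, so q_B = 11.5 / (4/3) = 8.625.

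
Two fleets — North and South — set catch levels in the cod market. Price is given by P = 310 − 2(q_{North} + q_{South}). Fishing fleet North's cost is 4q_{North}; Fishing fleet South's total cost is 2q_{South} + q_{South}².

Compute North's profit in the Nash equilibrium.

7442

Fishing fleet North's profit: π = q_{North}(310 − 2(q_{North} + q_{South})) − 4q_{North}.
∂π/∂q_{North} = 306 − 4q_{North} − 2q_{South} = 0, so q_{North} = 76.5 − 0.5q_{South}.
For South: ∂π/∂q_{South} = 308 − 6q_{South} − 2q_{North} = 0 ⇒ q_{South} = 154/3 − (1/3)q_{North}.
Solving the two reaction functions simultaneously: (1 − (−0.5)(−1/3))q_{North} = 76.5 − 0.5·(154/3), so (5/6)q_{North} = 305/6 and q_{North} = 61.
Then q_{South} = 154/3 − (1/3)·61 = 31.
Price P = 310 − 2·92 = 126.
North's profit: (126 − 4)·61 = 7442.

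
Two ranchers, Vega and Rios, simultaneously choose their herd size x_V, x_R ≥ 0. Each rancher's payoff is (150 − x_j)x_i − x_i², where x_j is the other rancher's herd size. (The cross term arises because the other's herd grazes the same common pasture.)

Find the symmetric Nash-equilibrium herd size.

Vega's payoff is (150 − x_R)x_V − x_V².
∂π/∂x_V = 150 − x_R − 2x_V = 0, so x_V = 75 − 0.5x_R.
Setting x_V = x_R in the reaction function: x_V = 75 − 0.5x_V, so x_V = 75 / 1.5 = 50.

50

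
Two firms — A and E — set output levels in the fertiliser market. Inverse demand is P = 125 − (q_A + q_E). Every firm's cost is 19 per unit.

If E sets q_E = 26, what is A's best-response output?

40

Firm A's profit: π = q_A(125 − (q_A + q_E)) − 19q_A.
∂π/∂q_A = 106 − 2q_A − q_E = 0, so q_A = 53 − 0.5q_E.
At q_E = 26: q_A = 53 − 0.5·26 = 40.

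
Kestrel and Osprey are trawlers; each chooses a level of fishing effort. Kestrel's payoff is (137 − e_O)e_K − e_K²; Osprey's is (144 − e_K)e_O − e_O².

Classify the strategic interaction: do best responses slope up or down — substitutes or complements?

Expanding Kestrel's payoff: 137e_K − e_Oe_K − e_K².
∂π/∂e_K = 137 − e_O − 2e_K = 0, so e_K = 68.5 − 0.5e_O.
The best-response slope de_K/de_O = −0.5 < 0: the reaction function is downward-sloping, so the choices are strategic substitutes.

strategic substitutes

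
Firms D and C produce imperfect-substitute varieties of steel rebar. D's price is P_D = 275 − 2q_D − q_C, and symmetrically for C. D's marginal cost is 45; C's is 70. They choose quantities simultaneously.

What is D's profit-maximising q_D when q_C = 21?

Firm D's profit: π = q_D(275 − 2q_D − q_C) − 45q_D.
∂π/∂q_D = 230 − 4q_D − q_C = 0 ⇒ q_D = 57.5 − 0.25q_C.
At q_C = 21: q_D = 57.5 − 0.25·21 = 52.25.

52.25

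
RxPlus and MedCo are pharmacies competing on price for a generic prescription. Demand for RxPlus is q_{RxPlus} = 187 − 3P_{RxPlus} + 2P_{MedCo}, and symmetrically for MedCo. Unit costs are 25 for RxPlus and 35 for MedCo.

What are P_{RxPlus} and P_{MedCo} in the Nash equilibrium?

67.375, 71.125

RxPlus's profit: π = (P_{RxPlus} − 25)(187 − 3P_{RxPlus} + 2P_{MedCo}).
∂π/∂P_{RxPlus} = 262 − 6P_{RxPlus} + 2P_{MedCo} = 0 ⇒ P_{RxPlus} = 131/3 + (1/3)P_{MedCo}.
Similarly P_{MedCo} = 146/3 + (1/3)P_{RxPlus}.
Solving the two reaction functions simultaneously: (1 − (1/3)(1/3))P_{RxPlus} = 131/3 + (1/3)·(146/3), so (8/9)P_{RxPlus} = 539/9 and P_{RxPlus} = 67.375.
Then P_{MedCo} = 146/3 + (1/3)·67.375 = 71.125.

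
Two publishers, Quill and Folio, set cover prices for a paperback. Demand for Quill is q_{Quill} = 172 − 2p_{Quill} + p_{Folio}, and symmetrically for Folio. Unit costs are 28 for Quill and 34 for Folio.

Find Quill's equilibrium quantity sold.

97.6

Quill's profit: π = (p_{Quill} − 28)(172 − 2p_{Quill} + p_{Folio}).
∂π/∂p_{Quill} = 228 − 4p_{Quill} + p_{Folio} = 0 ⇒ p_{Quill} = 57 + 0.25p_{Folio}.
Similarly p_{Folio} = 60 + 0.25p_{Quill}.
Solving the two reaction functions simultaneously: (1 − (0.25)(0.25))p_{Quill} = 57 + 0.25·60, so 0.9375p_{Quill} = 72 and p_{Quill} = 76.8.
Then p_{Folio} = 60 + 0.25·76.8 = 79.2.
q_{Quill} = 172 − 2·76.8 + 79.2 = 97.6.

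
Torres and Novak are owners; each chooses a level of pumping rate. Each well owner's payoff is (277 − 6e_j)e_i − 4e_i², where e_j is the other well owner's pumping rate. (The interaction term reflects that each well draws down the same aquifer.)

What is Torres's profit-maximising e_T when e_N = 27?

14.375

Torres's payoff is (277 − 6e_N)e_T − 4e_T².
∂π/∂e_T = 277 − 6e_N − 8e_T = 0, so e_T = 34.625 − 0.75e_N.
At e_N = 27: e_T = 34.625 − 0.75·27 = 14.375.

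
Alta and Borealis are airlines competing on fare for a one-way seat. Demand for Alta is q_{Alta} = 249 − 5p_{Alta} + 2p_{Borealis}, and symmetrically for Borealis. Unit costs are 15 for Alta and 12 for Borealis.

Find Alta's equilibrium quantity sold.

Alta's profit: π = (p_{Alta} − 15)(249 − 5p_{Alta} + 2p_{Borealis}).
∂π/∂p_{Alta} = 324 − 10p_{Alta} + 2p_{Borealis} = 0 ⇒ p_{Alta} = 32.4 + 0.2p_{Borealis}.
Similarly p_{Borealis} = 30.9 + 0.2p_{Alta}.
Substituting the second reaction function into the first: p_{Alta} = 32.4 + 0.2(30.9 + 0.2p_{Alta}), which gives 0.96p_{Alta} = 38.58 ⇒ p_{Alta} = 40.1875.
Then p_{Borealis} = 30.9 + 0.2·40.1875 = 38.9375.
q_{Alta} = 249 − 5·40.1875 + 2·38.9375 = 125.9375.

125.9375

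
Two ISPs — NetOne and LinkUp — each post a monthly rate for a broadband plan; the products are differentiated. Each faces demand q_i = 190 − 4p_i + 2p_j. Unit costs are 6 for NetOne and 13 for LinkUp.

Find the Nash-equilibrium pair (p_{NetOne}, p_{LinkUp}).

36.6, 39.4

NetOne's profit: π = (p_{NetOne} − 6)(190 − 4p_{NetOne} + 2p_{LinkUp}).
∂π/∂p_{NetOne} = 214 − 8p_{NetOne} + 2p_{LinkUp} = 0 ⇒ p_{NetOne} = 26.75 + 0.25p_{LinkUp}.
Similarly p_{LinkUp} = 30.25 + 0.25p_{NetOne}.
Substituting the second reaction function into the first: p_{NetOne} = 26.75 + 0.25(30.25 + 0.25p_{NetOne}), which gives 0.9375p_{NetOne} = 34.3125 ⇒ p_{NetOne} = 36.6.
Then p_{LinkUp} = 30.25 + 0.25·36.6 = 39.4.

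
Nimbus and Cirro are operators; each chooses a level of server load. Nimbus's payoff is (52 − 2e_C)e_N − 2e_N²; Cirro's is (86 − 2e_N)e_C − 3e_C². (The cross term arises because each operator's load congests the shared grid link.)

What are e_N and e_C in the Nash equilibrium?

7, 12

Expanding Nimbus's payoff: 52e_N − 2e_Ce_N − 2e_N².
∂π/∂e_N = 52 − 2e_C − 4e_N = 0, so e_N = 13 − 0.5e_C.
Likewise for Cirro: e_C = 43/3 − (1/3)e_N.
Substituting the second reaction function into the first: e_N = 13 − 0.5(43/3 − (1/3)e_N), which gives (5/6)e_N = 35/6 ⇒ e_N = 7.
Then e_C = 43/3 − (1/3)·7 = 12.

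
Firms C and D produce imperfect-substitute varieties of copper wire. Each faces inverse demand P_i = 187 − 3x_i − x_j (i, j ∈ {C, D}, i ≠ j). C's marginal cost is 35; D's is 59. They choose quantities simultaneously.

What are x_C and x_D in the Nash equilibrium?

Firm C's profit: π = x_C(187 − 3x_C − x_D) − 35x_C.
∂π/∂x_C = 152 − 6x_C − x_D = 0 ⇒ x_C = 76/3 − (1/6)x_D.
Similarly x_D = 64/3 − (1/6)x_C.
Solving the two reaction functions simultaneously: (1 − (−1/6)(−1/6))x_C = 76/3 − (1/6)·(64/3), so (35/36)x_C = 196/9 and x_C = 22.4.
Then x_D = 64/3 − (1/6)·22.4 = 17.6.

22.4, 17.6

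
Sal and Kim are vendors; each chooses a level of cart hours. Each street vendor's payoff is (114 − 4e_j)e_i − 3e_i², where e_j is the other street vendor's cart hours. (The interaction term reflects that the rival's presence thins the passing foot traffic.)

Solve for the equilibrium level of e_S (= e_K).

11.4

Sal's payoff is (114 − 4e_K)e_S − 3e_S².
∂π/∂e_S = 114 − 4e_K − 6e_S = 0, so e_S = 19 − (2/3)e_K.
By symmetry e_K = e_S; substituting into the reaction function, (5/3)e_S = 19 and e_S = 11.4.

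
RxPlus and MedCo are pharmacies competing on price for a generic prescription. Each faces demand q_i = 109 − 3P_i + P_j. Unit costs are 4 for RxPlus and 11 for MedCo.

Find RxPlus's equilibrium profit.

1297.92

RxPlus's profit: π = (P_{RxPlus} − 4)(109 − 3P_{RxPlus} + P_{MedCo}).
∂π/∂P_{RxPlus} = 121 − 6P_{RxPlus} + P_{MedCo} = 0 ⇒ P_{RxPlus} = 121/6 + (1/6)P_{MedCo}.
Similarly P_{MedCo} = 71/3 + (1/6)P_{RxPlus}.
Substituting the second reaction function into the first: P_{RxPlus} = 121/6 + (1/6)(71/3 + (1/6)P_{RxPlus}), which gives (35/36)P_{RxPlus} = 217/9 ⇒ P_{RxPlus} = 24.8.
Then P_{MedCo} = 71/3 + (1/6)·24.8 = 27.8.
q_{RxPlus} = 109 − 3·24.8 + 27.8 = 62.4.
Profit = (24.8 − 4)·62.4 = 1297.92.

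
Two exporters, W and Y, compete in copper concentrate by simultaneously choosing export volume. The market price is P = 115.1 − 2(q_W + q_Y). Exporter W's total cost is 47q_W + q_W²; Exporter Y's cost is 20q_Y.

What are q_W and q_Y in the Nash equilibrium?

4.11, 21.72

Exporter W's profit: π = q_W(115.1 − 2(q_W + q_Y)) − 47q_W − q_W².
∂π/∂q_W = 68.1 − 6q_W − 2q_Y = 0, so q_W = 11.35 − (1/3)q_Y.
For Y: ∂π/∂q_Y = 95.1 − 4q_Y − 2q_W = 0 ⇒ q_Y = 23.775 − 0.5q_W.
Solving the two reaction functions simultaneously: (1 − (−1/3)(−0.5))q_W = 11.35 − (1/3)·23.775, so (5/6)q_W = 3.425 and q_W = 4.11.
Then q_Y = 23.775 − 0.5·4.11 = 21.72.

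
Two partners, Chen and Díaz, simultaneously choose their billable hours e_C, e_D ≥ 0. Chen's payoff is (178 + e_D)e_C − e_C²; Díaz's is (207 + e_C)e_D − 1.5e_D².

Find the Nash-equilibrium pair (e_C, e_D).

148.2, 118.4

Expanding Chen's payoff: 178e_C + e_De_C − e_C².
∂π/∂e_C = 178 + e_D − 2e_C = 0, so e_C = 89 + 0.5e_D.
Likewise for Díaz: e_D = 69 + (1/3)e_C.
Plugging e_D into Chen's best response: e_C = 89 + 0.5(69 + (1/3)e_C) ⇒ (5/6)e_C = 123.5, so e_C = 148.2.
Then e_D = 69 + (1/3)·148.2 = 118.4.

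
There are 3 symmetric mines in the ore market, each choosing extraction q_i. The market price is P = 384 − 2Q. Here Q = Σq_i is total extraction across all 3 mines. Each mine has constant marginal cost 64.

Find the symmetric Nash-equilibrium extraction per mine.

40

A representative mine's profit is π_i = q_i(384 − 2Q) − 64q_i, with Q = q_i + Σ_{j≠i} q_j.
First-order condition: 320 − 4q_i − 2Σ_{j≠i} q_j = 0.
With identical mines, set every q_j = q: then 320 − 4q − 4q = 0, i.e. q = 320/8 = 40.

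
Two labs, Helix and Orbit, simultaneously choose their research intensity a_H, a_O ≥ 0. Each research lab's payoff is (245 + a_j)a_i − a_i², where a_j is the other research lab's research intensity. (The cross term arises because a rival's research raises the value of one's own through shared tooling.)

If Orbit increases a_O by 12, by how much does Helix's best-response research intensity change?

Helix's payoff is (245 + a_O)a_H − a_H².
∂π/∂a_H = 245 + a_O − 2a_H = 0, so a_H = 122.5 + 0.5a_O.
The reaction-function slope is 0.5, so a 12-unit rise in a_O moves a_H by 0.5 × 12 = 6. Helix's best response rises — the actions are strategic complements.

6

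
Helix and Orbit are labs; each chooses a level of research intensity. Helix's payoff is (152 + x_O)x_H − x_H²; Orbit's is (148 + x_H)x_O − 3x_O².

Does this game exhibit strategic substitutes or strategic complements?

Expanding Helix's payoff: 152x_H + x_Ox_H − x_H².
∂π/∂x_H = 152 + x_O − 2x_H = 0, so x_H = 76 + 0.5x_O.
The best-response slope dx_H/dx_O = 0.5 > 0: the reaction function is upward-sloping, so the choices are strategic complements.

strategic complements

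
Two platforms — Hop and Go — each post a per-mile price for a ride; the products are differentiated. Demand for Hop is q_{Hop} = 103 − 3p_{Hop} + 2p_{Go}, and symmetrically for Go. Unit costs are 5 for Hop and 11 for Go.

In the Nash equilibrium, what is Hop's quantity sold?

76.875

Hop's profit: π = (p_{Hop} − 5)(103 − 3p_{Hop} + 2p_{Go}).
∂π/∂p_{Hop} = 118 − 6p_{Hop} + 2p_{Go} = 0 ⇒ p_{Hop} = 59/3 + (1/3)p_{Go}.
Similarly p_{Go} = 68/3 + (1/3)p_{Hop}.
Substituting the second reaction function into the first: p_{Hop} = 59/3 + (1/3)(68/3 + (1/3)p_{Hop}), which gives (8/9)p_{Hop} = 245/9 ⇒ p_{Hop} = 30.625.
Then p_{Go} = 68/3 + (1/3)·30.625 = 32.875.
q_{Hop} = 103 − 3·30.625 + 2·32.875 = 76.875.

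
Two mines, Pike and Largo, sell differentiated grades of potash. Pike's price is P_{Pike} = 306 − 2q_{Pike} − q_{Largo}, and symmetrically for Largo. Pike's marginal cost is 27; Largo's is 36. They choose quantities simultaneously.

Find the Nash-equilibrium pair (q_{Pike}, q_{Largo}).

56.4, 53.4

Mine Pike's profit: π = q_{Pike}(306 − 2q_{Pike} − q_{Largo}) − 27q_{Pike}.
∂π/∂q_{Pike} = 279 − 4q_{Pike} − q_{Largo} = 0 ⇒ q_{Pike} = 69.75 − 0.25q_{Largo}.
Similarly q_{Largo} = 67.5 − 0.25q_{Pike}.
Solving the two reaction functions simultaneously: (1 − (−0.25)(−0.25))q_{Pike} = 69.75 − 0.25·67.5, so 0.9375q_{Pike} = 52.875 and q_{Pike} = 56.4.
Then q_{Largo} = 67.5 − 0.25·56.4 = 53.4.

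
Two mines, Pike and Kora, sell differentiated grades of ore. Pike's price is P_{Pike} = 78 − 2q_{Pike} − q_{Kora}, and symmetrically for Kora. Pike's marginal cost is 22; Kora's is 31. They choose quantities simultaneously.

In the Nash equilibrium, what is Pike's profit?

278.48

Mine Pike's profit: π = q_{Pike}(78 − 2q_{Pike} − q_{Kora}) − 22q_{Pike}.
∂π/∂q_{Pike} = 56 − 4q_{Pike} − q_{Kora} = 0 ⇒ q_{Pike} = 14 − 0.25q_{Kora}.
Similarly q_{Kora} = 11.75 − 0.25q_{Pike}.
Substituting the second reaction function into the first: q_{Pike} = 14 − 0.25(11.75 − 0.25q_{Pike}), which gives 0.9375q_{Pike} = 11.0625 ⇒ q_{Pike} = 11.8.
Then q_{Kora} = 11.75 − 0.25·11.8 = 8.8.
P_{Pike} = 78 − 2·11.8 − 8.8 = 45.6.
Profit = (45.6 − 22)·11.8 = 278.48.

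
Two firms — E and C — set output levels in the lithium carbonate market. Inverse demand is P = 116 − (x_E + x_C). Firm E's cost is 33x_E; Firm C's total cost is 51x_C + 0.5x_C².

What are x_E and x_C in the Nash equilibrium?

Firm E's profit: π = x_E(116 − (x_E + x_C)) − 33x_E.
∂π/∂x_E = 83 − 2x_E − x_C = 0, so x_E = 41.5 − 0.5x_C.
For C: ∂π/∂x_C = 65 − 3x_C − x_E = 0 ⇒ x_C = 65/3 − (1/3)x_E.
Substituting the second reaction function into the first: x_E = 41.5 − 0.5(65/3 − (1/3)x_E), which gives (5/6)x_E = 92/3 ⇒ x_E = 36.8.
Then x_C = 65/3 − (1/3)·36.8 = 9.4.

36.8, 9.4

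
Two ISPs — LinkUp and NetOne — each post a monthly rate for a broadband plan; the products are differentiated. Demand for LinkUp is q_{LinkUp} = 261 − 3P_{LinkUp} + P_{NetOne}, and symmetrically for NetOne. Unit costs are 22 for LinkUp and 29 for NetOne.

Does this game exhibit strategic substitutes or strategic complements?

LinkUp's profit: π = (P_{LinkUp} − 22)(261 − 3P_{LinkUp} + P_{NetOne}).
∂π/∂P_{LinkUp} = 327 − 6P_{LinkUp} + P_{NetOne} = 0 ⇒ P_{LinkUp} = 54.5 + (1/6)P_{NetOne}.
The best-response slope dP_{LinkUp}/dP_{NetOne} = 1/6 > 0: the reaction function is upward-sloping, so the choices are strategic complements.

strategic complements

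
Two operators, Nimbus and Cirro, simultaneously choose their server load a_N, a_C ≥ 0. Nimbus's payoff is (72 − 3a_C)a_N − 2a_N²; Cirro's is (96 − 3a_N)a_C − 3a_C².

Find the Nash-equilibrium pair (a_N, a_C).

9.6, 11.2

Expanding Nimbus's payoff: 72a_N − 3a_Ca_N − 2a_N².
∂π/∂a_N = 72 − 3a_C − 4a_N = 0, so a_N = 18 − 0.75a_C.
Likewise for Cirro: a_C = 16 − 0.5a_N.
Substituting the second reaction function into the first: a_N = 18 − 0.75(16 − 0.5a_N), which gives 0.625a_N = 6 ⇒ a_N = 9.6.
Then a_C = 16 − 0.5·9.6 = 11.2.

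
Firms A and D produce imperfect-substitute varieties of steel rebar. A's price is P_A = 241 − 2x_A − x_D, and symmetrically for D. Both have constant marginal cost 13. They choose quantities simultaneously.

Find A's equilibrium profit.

Firm A's profit: π = x_A(241 − 2x_A − x_D) − 13x_A.
∂π/∂x_A = 228 − 4x_A − x_D = 0 ⇒ x_A = 57 − 0.25x_D.
Setting x_A = x_D in the reaction function: x_A = 57 − 0.25x_A, so x_A = 57 / 1.25 = 45.6.
P_A = 241 − 2·45.6 − 45.6 = 104.2.
Profit = (104.2 − 13)·45.6 = 4158.72.

4158.72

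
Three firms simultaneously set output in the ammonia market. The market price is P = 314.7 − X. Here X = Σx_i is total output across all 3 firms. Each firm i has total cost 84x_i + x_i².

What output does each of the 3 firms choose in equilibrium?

A representative firm's profit is π_i = x_i(314.7 − X) − 84x_i − x_i², with X = x_i + Σ_{j≠i} x_j.
First-order condition: 230.7 − 4x_i − Σ_{j≠i} x_j = 0.
With identical firms, set every x_j = x: then 230.7 − 4x − 2x = 0, i.e. x = 230.7/6 = 38.45.

38.45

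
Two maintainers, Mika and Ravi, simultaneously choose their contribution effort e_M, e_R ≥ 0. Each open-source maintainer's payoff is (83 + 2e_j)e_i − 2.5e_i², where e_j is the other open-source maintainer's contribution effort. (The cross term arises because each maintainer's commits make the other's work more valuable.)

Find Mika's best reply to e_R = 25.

Mika's payoff is (83 + 2e_R)e_M − 2.5e_M².
∂π/∂e_M = 83 + 2e_R − 5e_M = 0, so e_M = 16.6 + 0.4e_R.
At e_R = 25: e_M = 16.6 + 0.4·25 = 26.6.

26.6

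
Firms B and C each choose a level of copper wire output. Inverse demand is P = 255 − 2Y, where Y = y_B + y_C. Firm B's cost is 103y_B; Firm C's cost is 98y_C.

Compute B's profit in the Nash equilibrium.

Firm B's profit: π = y_B(255 − 2(y_B + y_C)) − 103y_B.
∂π/∂y_B = 152 − 4y_B − 2y_C = 0, so y_B = 38 − 0.5y_C.
By the same steps for C: y_C = 39.25 − 0.5y_B.
Plugging y_C into B's best response: y_B = 38 − 0.5(39.25 − 0.5y_B) ⇒ 0.75y_B = 18.375, so y_B = 24.5.
Then y_C = 39.25 − 0.5·24.5 = 27.
Price P = 255 − 2·51.5 = 152.
B's profit: (152 − 103)·24.5 = 1200.5.

1200.5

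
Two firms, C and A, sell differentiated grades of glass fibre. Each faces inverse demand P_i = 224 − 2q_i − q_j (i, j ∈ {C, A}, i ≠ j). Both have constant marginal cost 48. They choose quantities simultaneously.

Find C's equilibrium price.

118.4

Firm C's profit: π = q_C(224 − 2q_C − q_A) − 48q_C.
∂π/∂q_C = 176 − 4q_C − q_A = 0 ⇒ q_C = 44 − 0.25q_A.
Setting q_C = q_A in the reaction function: q_C = 44 − 0.25q_C, so q_C = 44 / 1.25 = 35.2.
P_C = 224 − 2·35.2 − 35.2 = 118.4.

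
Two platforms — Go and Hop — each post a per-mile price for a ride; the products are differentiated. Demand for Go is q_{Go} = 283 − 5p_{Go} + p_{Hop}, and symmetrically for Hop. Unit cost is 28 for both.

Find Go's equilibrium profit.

1805

Go's profit: π = (p_{Go} − 28)(283 − 5p_{Go} + p_{Hop}).
∂π/∂p_{Go} = 423 − 10p_{Go} + p_{Hop} = 0 ⇒ p_{Go} = 42.3 + 0.1p_{Hop}.
Setting p_{Go} = p_{Hop} in the reaction function: p_{Go} = 42.3 + 0.1p_{Go}, so p_{Go} = 42.3 / 0.9 = 47.
q_{Go} = 283 − 5·47 + 47 = 95.
Profit = (47 − 28)·95 = 1805.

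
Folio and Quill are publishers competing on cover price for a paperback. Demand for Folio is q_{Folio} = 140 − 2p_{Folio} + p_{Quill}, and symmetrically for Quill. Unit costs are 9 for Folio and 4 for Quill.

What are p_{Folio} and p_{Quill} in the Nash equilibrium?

Folio's profit: π = (p_{Folio} − 9)(140 − 2p_{Folio} + p_{Quill}).
∂π/∂p_{Folio} = 158 − 4p_{Folio} + p_{Quill} = 0 ⇒ p_{Folio} = 39.5 + 0.25p_{Quill}.
Similarly p_{Quill} = 37 + 0.25p_{Folio}.
Solving the two reaction functions simultaneously: (1 − (0.25)(0.25))p_{Folio} = 39.5 + 0.25·37, so 0.9375p_{Folio} = 48.75 and p_{Folio} = 52.
Then p_{Quill} = 37 + 0.25·52 = 50.

52, 50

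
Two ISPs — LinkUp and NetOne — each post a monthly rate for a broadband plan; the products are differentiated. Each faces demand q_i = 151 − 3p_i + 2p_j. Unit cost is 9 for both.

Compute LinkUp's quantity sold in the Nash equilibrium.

LinkUp's profit: π = (p_{LinkUp} − 9)(151 − 3p_{LinkUp} + 2p_{NetOne}).
∂π/∂p_{LinkUp} = 178 − 6p_{LinkUp} + 2p_{NetOne} = 0 ⇒ p_{LinkUp} = 89/3 + (1/3)p_{NetOne}.
By symmetry p_{NetOne} = p_{LinkUp}; substituting into the reaction function, (2/3)p_{LinkUp} = 89/3 and p_{LinkUp} = 44.5.
q_{LinkUp} = 151 − 3·44.5 + 2·44.5 = 106.5.

106.5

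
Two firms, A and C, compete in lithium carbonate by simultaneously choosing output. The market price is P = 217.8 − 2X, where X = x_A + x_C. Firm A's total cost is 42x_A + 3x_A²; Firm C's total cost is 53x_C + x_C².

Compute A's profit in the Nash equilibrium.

Firm A's profit: π = x_A(217.8 − 2(x_A + x_C)) − 42x_A − 3x_A².
∂π/∂x_A = 175.8 − 10x_A − 2x_C = 0, so x_A = 17.58 − 0.2x_C.
For C: ∂π/∂x_C = 164.8 − 6x_C − 2x_A = 0 ⇒ x_C = 412/15 − (1/3)x_A.
Solving the two reaction functions simultaneously: (1 − (−0.2)(−1/3))x_A = 17.58 − 0.2·(412/15), so (14/15)x_A = 1813/150 and x_A = 12.95.
Then x_C = 412/15 − (1/3)·12.95 = 23.15.
Price P = 217.8 − 2·36.1 = 145.6.
A's profit: (145.6 − 42)·12.95 − 3(12.95)² = 838.5125.

838.5125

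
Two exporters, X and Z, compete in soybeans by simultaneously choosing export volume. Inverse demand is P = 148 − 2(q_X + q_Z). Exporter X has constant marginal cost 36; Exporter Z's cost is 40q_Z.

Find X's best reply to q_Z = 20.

Exporter X's profit: π = q_X(148 − 2(q_X + q_Z)) − 36q_X.
∂π/∂q_X = 112 − 4q_X − 2q_Z = 0, so q_X = 28 − 0.5q_Z.
At q_Z = 20: q_X = 28 − 0.5·20 = 18.

18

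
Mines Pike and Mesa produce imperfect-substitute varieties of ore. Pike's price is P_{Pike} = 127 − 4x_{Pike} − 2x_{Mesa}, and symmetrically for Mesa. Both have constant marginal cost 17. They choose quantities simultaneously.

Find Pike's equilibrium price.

Mine Pike's profit: π = x_{Pike}(127 − 4x_{Pike} − 2x_{Mesa}) − 17x_{Pike}.
∂π/∂x_{Pike} = 110 − 8x_{Pike} − 2x_{Mesa} = 0 ⇒ x_{Pike} = 13.75 − 0.25x_{Mesa}.
Setting x_{Pike} = x_{Mesa} in the reaction function: x_{Pike} = 13.75 − 0.25x_{Pike}, so x_{Pike} = 13.75 / 1.25 = 11.
P_{Pike} = 127 − 4·11 − 2·11 = 61.

61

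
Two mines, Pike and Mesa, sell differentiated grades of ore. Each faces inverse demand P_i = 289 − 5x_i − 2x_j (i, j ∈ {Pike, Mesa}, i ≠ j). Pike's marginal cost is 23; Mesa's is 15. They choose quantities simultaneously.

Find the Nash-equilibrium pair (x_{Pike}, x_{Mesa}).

22, 23

Mine Pike's profit: π = x_{Pike}(289 − 5x_{Pike} − 2x_{Mesa}) − 23x_{Pike}.
∂π/∂x_{Pike} = 266 − 10x_{Pike} − 2x_{Mesa} = 0 ⇒ x_{Pike} = 26.6 − 0.2x_{Mesa}.
Similarly x_{Mesa} = 27.4 − 0.2x_{Pike}.
Solving the two reaction functions simultaneously: (1 − (−0.2)(−0.2))x_{Pike} = 26.6 − 0.2·27.4, so 0.96x_{Pike} = 21.12 and x_{Pike} = 22.
Then x_{Mesa} = 27.4 − 0.2·22 = 23.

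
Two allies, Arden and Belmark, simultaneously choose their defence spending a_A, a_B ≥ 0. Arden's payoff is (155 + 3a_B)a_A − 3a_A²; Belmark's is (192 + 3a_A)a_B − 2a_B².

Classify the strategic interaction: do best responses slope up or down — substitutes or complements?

strategic complements

Expanding Arden's payoff: 155a_A + 3a_Ba_A − 3a_A².
∂π/∂a_A = 155 + 3a_B − 6a_A = 0, so a_A = 155/6 + 0.5a_B.
The best-response slope da_A/da_B = 0.5 > 0: the reaction function is upward-sloping, so the choices are strategic complements.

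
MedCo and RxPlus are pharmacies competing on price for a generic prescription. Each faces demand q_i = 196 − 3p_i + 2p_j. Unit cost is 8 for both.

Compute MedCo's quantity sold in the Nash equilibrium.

MedCo's profit: π = (p_{MedCo} − 8)(196 − 3p_{MedCo} + 2p_{RxPlus}).
∂π/∂p_{MedCo} = 220 − 6p_{MedCo} + 2p_{RxPlus} = 0 ⇒ p_{MedCo} = 110/3 + (1/3)p_{RxPlus}.
The game is symmetric, so in equilibrium p_{RxPlus} = p_{MedCo}: the reaction function gives (2/3)p_{MedCo} = 110/3, hence p_{MedCo} = 55.
q_{MedCo} = 196 − 3·55 + 2·55 = 141.

141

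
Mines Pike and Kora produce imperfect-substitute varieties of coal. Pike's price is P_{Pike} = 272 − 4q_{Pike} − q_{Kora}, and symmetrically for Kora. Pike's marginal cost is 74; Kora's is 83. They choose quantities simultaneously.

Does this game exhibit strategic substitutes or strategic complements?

strategic substitutes

Mine Pike's profit: π = q_{Pike}(272 − 4q_{Pike} − q_{Kora}) − 74q_{Pike}.
∂π/∂q_{Pike} = 198 − 8q_{Pike} − q_{Kora} = 0 ⇒ q_{Pike} = 24.75 − 0.125q_{Kora}.
The best-response slope dq_{Pike}/dq_{Kora} = −0.125 < 0: the reaction function is downward-sloping, so the choices are strategic substitutes.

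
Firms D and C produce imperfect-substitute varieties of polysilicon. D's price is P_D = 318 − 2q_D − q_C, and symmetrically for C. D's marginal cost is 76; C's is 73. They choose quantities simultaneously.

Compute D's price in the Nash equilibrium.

Firm D's profit: π = q_D(318 − 2q_D − q_C) − 76q_D.
∂π/∂q_D = 242 − 4q_D − q_C = 0 ⇒ q_D = 60.5 − 0.25q_C.
Similarly q_C = 61.25 − 0.25q_D.
Substituting the second reaction function into the first: q_D = 60.5 − 0.25(61.25 − 0.25q_D), which gives 0.9375q_D = 45.1875 ⇒ q_D = 48.2.
Then q_C = 61.25 − 0.25·48.2 = 49.2.
P_D = 318 − 2·48.2 − 49.2 = 172.4.

172.4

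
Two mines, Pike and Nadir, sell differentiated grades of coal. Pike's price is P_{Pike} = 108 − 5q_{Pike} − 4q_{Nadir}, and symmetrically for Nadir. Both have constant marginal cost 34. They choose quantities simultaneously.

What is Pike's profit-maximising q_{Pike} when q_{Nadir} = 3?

Mine Pike's profit: π = q_{Pike}(108 − 5q_{Pike} − 4q_{Nadir}) − 34q_{Pike}.
∂π/∂q_{Pike} = 74 − 10q_{Pike} − 4q_{Nadir} = 0 ⇒ q_{Pike} = 7.4 − 0.4q_{Nadir}.
At q_{Nadir} = 3: q_{Pike} = 7.4 − 0.4·3 = 6.2.

6.2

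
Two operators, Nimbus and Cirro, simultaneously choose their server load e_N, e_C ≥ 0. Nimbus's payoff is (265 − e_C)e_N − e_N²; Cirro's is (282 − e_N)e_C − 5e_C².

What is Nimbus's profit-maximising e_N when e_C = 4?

Expanding Nimbus's payoff: 265e_N − e_Ce_N − e_N².
∂π/∂e_N = 265 − e_C − 2e_N = 0, so e_N = 132.5 − 0.5e_C.
At e_C = 4: e_N = 132.5 − 0.5·4 = 130.5.

130.5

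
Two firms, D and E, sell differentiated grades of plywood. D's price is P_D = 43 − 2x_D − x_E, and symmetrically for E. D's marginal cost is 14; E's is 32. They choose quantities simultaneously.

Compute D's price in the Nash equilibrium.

28

Firm D's profit: π = x_D(43 − 2x_D − x_E) − 14x_D.
∂π/∂x_D = 29 − 4x_D − x_E = 0 ⇒ x_D = 7.25 − 0.25x_E.
Similarly x_E = 2.75 − 0.25x_D.
Plugging x_E into D's best response: x_D = 7.25 − 0.25(2.75 − 0.25x_D) ⇒ 0.9375x_D = 6.5625, so x_D = 7.
Then x_E = 2.75 − 0.25·7 = 1.
P_D = 43 − 2·7 − 1 = 28.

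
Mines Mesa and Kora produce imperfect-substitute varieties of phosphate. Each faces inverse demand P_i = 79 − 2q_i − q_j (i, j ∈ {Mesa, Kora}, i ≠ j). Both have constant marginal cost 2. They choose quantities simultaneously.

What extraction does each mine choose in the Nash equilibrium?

15.4

Mine Mesa's profit: π = q_{Mesa}(79 − 2q_{Mesa} − q_{Kora}) − 2q_{Mesa}.
∂π/∂q_{Mesa} = 77 − 4q_{Mesa} − q_{Kora} = 0 ⇒ q_{Mesa} = 19.25 − 0.25q_{Kora}.
By symmetry q_{Kora} = q_{Mesa}; substituting into the reaction function, 1.25q_{Mesa} = 19.25 and q_{Mesa} = 15.4.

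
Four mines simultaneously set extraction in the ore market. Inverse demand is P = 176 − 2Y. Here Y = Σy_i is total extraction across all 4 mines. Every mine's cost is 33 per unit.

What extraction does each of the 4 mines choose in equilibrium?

A representative mine's profit is π_i = y_i(176 − 2Y) − 33y_i, with Y = y_i + Σ_{j≠i} y_j.
First-order condition: 143 − 4y_i − 2Σ_{j≠i} y_j = 0.
In a symmetric equilibrium every mine chooses the same y, so Σ_{j≠i} y_j = 3y. The condition becomes 143 − 10y = 0, giving y = 143/10 = 14.3.

14.3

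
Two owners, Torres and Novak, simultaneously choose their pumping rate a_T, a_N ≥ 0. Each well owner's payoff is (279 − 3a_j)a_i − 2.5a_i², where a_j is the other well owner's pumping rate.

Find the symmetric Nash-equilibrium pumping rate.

34.875

Torres's payoff is (279 − 3a_N)a_T − 2.5a_T².
∂π/∂a_T = 279 − 3a_N − 5a_T = 0, so a_T = 55.8 − 0.6a_N.
By symmetry a_N = a_T; substituting into the reaction function, 1.6a_T = 55.8 and a_T = 34.875.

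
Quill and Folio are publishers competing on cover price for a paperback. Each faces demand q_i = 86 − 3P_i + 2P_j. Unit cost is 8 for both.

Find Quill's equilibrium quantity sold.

58.5

Quill's profit: π = (P_{Quill} − 8)(86 − 3P_{Quill} + 2P_{Folio}).
∂π/∂P_{Quill} = 110 − 6P_{Quill} + 2P_{Folio} = 0 ⇒ P_{Quill} = 55/3 + (1/3)P_{Folio}.
The game is symmetric, so in equilibrium P_{Folio} = P_{Quill}: the reaction function gives (2/3)P_{Quill} = 55/3, hence P_{Quill} = 27.5.
q_{Quill} = 86 − 3·27.5 + 2·27.5 = 58.5.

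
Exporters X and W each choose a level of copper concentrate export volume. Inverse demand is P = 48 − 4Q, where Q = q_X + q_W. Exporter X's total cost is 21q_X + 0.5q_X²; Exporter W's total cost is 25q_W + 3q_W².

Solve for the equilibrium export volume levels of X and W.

Exporter X's profit: π = q_X(48 − 4(q_X + q_W)) − 21q_X − 0.5q_X².
∂π/∂q_X = 27 − 9q_X − 4q_W = 0, so q_X = 3 − (4/9)q_W.
For W: ∂π/∂q_W = 23 − 14q_W − 4q_X = 0 ⇒ q_W = 23/14 − (2/7)q_X.
Substituting the second reaction function into the first: q_X = 3 − (4/9)(23/14 − (2/7)q_X), which gives (55/63)q_X = 143/63 ⇒ q_X = 2.6.
Then q_W = 23/14 − (2/7)·2.6 = 0.9.

2.6, 0.9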